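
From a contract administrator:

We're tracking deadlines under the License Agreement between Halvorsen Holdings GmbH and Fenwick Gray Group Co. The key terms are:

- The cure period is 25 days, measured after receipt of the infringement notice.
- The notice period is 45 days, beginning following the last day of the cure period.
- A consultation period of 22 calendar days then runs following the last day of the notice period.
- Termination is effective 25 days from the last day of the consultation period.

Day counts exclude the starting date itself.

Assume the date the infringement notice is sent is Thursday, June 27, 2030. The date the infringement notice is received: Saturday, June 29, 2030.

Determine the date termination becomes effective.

The last day of the cure period: June 29, 2030 + 25 days = July 24, 2030.
The last day of the notice period: July 24, 2030 + 45 days = September 7, 2030.
The last day of the consultation period: September 7, 2030 + 22 days = September 29, 2030.
The date termination becomes effective: 25 calendar days after September 29, 2030 is October 24, 2030.

October 24, 2030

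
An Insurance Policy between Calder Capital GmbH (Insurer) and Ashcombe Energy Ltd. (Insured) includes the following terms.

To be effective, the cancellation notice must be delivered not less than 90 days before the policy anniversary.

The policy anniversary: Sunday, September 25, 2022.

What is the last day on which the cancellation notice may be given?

June 27, 2022

September 25, 2022 minus 90 days is June 27, 2022.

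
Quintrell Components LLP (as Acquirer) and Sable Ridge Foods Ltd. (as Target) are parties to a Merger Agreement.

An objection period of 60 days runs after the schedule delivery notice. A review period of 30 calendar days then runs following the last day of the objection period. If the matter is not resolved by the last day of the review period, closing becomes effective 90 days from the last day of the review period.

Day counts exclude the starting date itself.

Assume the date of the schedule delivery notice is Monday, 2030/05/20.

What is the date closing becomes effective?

The last day of the objection period: 2030/05/20 + 60 days = 2030/07/19.
The last day of the review period: 2030/07/19 + 30 days = 2030/08/18.
Adding 90 calendar days to 2030/08/18 gives 2030/11/16, which is the date closing becomes effective.

2030/11/16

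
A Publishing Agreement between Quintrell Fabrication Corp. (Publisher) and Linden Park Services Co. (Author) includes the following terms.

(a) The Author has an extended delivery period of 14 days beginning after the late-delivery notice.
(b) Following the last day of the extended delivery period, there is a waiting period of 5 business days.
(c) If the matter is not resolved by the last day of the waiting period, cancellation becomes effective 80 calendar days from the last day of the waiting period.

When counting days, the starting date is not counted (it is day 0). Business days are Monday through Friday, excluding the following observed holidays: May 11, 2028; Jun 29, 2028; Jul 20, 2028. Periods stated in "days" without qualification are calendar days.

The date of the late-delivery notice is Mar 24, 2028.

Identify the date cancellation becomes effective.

Jul 3, 2028

Adding 14 calendar days to Mar 24, 2028 gives Apr 7, 2028, which is the last day of the extended delivery period.
The last day of the waiting period: 5 business days after Friday, Apr 7, 2028, skipping weekends — Apr 10, Apr 11, Apr 12, Apr 13, Apr 14 — lands on Friday, Apr 14, 2028.
The date cancellation becomes effective: 80 calendar days after Apr 14, 2028 is Jul 3, 2028.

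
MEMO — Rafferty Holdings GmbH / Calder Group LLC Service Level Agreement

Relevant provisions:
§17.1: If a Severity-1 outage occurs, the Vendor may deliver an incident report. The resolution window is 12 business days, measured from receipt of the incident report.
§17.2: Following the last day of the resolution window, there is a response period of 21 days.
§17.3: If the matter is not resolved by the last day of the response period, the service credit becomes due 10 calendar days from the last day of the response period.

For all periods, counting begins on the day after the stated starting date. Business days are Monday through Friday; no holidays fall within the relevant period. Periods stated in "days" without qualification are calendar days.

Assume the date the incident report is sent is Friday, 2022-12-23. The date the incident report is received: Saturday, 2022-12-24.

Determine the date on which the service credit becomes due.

From Saturday, 2022-12-24, 12 business days (Dec 26, Dec 27, Dec 28, Dec 29, …, Jan 6, Jan 9, Jan 10, skipping weekends) brings us to Tuesday, 2023-01-10, which is the last day of the resolution window.
The last day of the response period: 2023-01-10 + 21 days = 2023-01-31.
The date on which the service credit becomes due: 2023-01-31 + 10 days = 2023-02-10.

2023-02-10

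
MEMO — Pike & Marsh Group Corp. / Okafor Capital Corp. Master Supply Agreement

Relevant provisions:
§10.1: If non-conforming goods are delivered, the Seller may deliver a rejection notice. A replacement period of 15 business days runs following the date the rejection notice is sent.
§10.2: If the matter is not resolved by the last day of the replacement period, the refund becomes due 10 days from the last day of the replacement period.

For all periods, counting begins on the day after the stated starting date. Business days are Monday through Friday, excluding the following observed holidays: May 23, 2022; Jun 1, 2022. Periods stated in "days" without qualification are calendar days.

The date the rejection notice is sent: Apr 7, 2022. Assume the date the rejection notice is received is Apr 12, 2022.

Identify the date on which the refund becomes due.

May 8, 2022

The last day of the replacement period: counting 15 business days from Thursday, Apr 7, 2022 (Apr 8, Apr 11, Apr 12, Apr 13, …, Apr 26, Apr 27, Apr 28, skipping weekends) reaches Thursday, Apr 28, 2022.
Adding 10 calendar days to Apr 28, 2022 gives May 8, 2022, which is the date on which the refund becomes due.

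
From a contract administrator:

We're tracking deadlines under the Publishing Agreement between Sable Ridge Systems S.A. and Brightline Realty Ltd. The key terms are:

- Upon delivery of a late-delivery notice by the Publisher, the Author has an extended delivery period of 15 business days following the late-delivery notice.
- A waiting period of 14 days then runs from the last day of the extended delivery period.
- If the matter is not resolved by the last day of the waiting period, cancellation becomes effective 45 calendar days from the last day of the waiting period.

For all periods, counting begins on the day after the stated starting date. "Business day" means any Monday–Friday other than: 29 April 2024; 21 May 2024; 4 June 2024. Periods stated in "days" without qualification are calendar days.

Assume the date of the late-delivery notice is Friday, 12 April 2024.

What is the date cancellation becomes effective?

4 July 2024

The last day of the extended delivery period: counting 15 business days from Friday, 12 April 2024 (Apr 15, Apr 16, Apr 17, Apr 18, …, May 2, May 3, May 6, skipping weekends and the listed holiday on Apr 29) reaches Monday, 6 May 2024.
Adding 14 calendar days to 6 May 2024 gives 20 May 2024, which is the last day of the waiting period.
The date cancellation becomes effective: 20 May 2024 + 45 days = 4 July 2024.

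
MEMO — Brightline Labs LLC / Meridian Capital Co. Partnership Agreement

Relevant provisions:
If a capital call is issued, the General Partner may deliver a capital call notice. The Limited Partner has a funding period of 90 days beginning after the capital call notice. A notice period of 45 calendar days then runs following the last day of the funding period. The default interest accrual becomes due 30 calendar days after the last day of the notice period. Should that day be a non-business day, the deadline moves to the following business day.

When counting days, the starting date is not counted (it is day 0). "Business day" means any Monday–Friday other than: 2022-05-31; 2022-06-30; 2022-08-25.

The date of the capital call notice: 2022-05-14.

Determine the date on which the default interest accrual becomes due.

The last day of the funding period: 90 calendar days after 2022-05-14 is 2022-08-12.
The last day of the notice period: 2022-08-12 + 45 days = 2022-09-26.
The date on which the default interest accrual becomes due: 2022-09-26 + 30 days = 2022-10-26. 2022-10-26 is a Wednesday and is not a listed holiday, so no roll-forward applies.

2022-10-26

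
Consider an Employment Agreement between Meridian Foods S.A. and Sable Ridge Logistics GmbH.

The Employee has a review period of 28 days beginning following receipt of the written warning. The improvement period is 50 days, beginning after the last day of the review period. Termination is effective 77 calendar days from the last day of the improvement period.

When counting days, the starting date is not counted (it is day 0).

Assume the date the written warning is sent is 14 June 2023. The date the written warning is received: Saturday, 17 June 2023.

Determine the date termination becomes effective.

19 November 2023

The last day of the review period: 28 calendar days after 17 June 2023 is 15 July 2023.
Adding 50 calendar days to 15 July 2023 gives 3 September 2023, which is the last day of the improvement period.
The date termination becomes effective: 77 calendar days after 3 September 2023 is 19 November 2023.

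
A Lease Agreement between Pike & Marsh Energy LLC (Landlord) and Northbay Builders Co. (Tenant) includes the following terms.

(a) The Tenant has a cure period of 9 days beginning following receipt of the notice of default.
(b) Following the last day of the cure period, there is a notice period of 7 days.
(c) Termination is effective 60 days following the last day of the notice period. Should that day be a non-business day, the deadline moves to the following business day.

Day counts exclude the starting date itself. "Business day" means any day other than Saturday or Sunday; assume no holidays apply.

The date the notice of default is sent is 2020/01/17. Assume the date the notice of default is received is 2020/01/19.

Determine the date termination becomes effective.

The last day of the cure period: 9 calendar days after 2020/01/19 is 2020/01/28.
The last day of the notice period: 7 calendar days after 2020/01/28 is 2020/02/04.
The date termination becomes effective: 2020/02/04 + 60 days = 2020/04/04. That falls on a Saturday, so it rolls to the next business day, Monday, 2020/04/06.

2020/04/06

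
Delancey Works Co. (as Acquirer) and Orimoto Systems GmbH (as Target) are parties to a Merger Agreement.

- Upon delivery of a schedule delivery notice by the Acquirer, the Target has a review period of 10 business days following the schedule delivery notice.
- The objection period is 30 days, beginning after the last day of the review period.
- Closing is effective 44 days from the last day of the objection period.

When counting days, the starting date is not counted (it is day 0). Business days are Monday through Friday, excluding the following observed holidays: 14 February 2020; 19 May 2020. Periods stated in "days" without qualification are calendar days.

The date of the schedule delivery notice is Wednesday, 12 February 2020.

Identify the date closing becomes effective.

The last day of the review period: 10 business days after Wednesday, 12 February 2020, skipping weekends and the listed holiday on Feb 14 — Feb 13, Feb 17, Feb 18, Feb 19, Feb 20, Feb 21, Feb 24, Feb 25, Feb 26, Feb 27 — lands on Thursday, 27 February 2020.
Adding 30 calendar days to 27 February 2020 gives 28 March 2020, which is the last day of the objection period.
The date closing becomes effective: 44 calendar days after 28 March 2020 is 11 May 2020.

11 May 2020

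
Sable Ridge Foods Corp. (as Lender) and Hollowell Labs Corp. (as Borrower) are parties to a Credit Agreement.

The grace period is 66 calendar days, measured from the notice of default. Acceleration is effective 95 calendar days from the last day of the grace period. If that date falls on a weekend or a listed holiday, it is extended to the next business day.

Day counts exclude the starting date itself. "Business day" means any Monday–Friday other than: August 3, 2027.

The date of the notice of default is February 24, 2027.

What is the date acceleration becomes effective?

Adding 66 calendar days to February 24, 2027 gives May 1, 2027, which is the last day of the grace period.
Adding 95 calendar days to May 1, 2027 gives August 4, 2027, which is the date acceleration becomes effective. August 4, 2027 is a Wednesday and is not a listed holiday, so no roll-forward applies.

August 4, 2027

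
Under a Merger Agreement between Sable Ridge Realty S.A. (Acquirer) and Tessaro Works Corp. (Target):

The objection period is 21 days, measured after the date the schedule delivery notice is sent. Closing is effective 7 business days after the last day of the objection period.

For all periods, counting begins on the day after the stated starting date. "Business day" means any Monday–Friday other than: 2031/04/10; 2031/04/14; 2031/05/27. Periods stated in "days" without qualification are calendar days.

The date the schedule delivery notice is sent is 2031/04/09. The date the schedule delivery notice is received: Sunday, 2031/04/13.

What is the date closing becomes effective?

2031/05/09

Adding 21 calendar days to 2031/04/09 gives 2031/04/30, which is the last day of the objection period.
From Wednesday, 2031/04/30, 7 business days (May 1, May 2, May 5, May 6, May 7, May 8, May 9, skipping weekends) brings us to Friday, 2031/05/09, which is the date closing becomes effective.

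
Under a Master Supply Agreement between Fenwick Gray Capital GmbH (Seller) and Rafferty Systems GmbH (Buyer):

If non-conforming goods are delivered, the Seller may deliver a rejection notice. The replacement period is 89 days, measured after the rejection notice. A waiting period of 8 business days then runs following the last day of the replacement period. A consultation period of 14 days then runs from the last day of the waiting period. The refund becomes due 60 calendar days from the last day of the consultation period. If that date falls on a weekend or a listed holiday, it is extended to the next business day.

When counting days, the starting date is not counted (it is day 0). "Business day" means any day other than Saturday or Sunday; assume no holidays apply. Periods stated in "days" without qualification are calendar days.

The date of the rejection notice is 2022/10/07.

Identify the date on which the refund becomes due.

The last day of the replacement period: 2022/10/07 + 89 days = 2023/01/04.
The last day of the waiting period: counting 8 business days from Wednesday, 2023/01/04 (Jan 5, Jan 6, Jan 9, Jan 10, Jan 11, Jan 12, Jan 13, Jan 16, skipping weekends) reaches Monday, 2023/01/16.
The last day of the consultation period: 2023/01/16 + 14 days = 2023/01/30.
The date on which the refund becomes due: 60 calendar days after 2023/01/30 is 2023/03/31. 2023/03/31 is a Friday, so no roll-forward applies.

2023/03/31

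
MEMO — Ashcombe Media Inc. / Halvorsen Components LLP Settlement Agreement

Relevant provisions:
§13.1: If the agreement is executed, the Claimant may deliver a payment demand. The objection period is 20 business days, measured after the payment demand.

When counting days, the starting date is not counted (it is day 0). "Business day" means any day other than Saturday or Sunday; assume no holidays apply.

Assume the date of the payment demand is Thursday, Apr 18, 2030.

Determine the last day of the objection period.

May 16, 2030

From Thursday, Apr 18, 2030, 20 business days (Apr 19, Apr 22, Apr 23, Apr 24, …, May 14, May 15, May 16, skipping weekends) brings us to Thursday, May 16, 2030, which is the last day of the objection period.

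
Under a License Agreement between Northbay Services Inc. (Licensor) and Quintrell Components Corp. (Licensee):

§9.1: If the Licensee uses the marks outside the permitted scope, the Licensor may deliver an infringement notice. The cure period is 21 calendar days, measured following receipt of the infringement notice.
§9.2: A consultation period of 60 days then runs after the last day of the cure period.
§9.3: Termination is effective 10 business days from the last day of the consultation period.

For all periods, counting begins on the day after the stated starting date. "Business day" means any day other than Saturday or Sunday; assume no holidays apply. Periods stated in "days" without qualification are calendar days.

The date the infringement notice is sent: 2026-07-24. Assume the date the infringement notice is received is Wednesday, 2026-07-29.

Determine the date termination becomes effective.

The last day of the cure period: 21 calendar days after 2026-07-29 is 2026-08-19.
Adding 60 calendar days to 2026-08-19 gives 2026-10-18, which is the last day of the consultation period.
From Sunday, 2026-10-18, 10 business days (Oct 19, Oct 20, Oct 21, Oct 22, Oct 23, Oct 26, Oct 27, Oct 28, Oct 29, Oct 30, skipping weekends) brings us to Friday, 2026-10-30, which is the date termination becomes effective.

2026-10-30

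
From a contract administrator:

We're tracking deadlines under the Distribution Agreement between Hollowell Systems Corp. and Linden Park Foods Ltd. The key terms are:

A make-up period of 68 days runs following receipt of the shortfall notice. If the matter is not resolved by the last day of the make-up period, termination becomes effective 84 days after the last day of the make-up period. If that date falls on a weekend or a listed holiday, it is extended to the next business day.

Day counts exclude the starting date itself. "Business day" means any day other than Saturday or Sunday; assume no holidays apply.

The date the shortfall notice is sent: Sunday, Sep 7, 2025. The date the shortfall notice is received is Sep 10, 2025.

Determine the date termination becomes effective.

Feb 9, 2026

The last day of the make-up period: 68 calendar days after Sep 10, 2025 is Nov 17, 2025.
The date termination becomes effective: Nov 17, 2025 + 84 days = Feb 9, 2026. Feb 9, 2026 is a Monday, so no roll-forward applies.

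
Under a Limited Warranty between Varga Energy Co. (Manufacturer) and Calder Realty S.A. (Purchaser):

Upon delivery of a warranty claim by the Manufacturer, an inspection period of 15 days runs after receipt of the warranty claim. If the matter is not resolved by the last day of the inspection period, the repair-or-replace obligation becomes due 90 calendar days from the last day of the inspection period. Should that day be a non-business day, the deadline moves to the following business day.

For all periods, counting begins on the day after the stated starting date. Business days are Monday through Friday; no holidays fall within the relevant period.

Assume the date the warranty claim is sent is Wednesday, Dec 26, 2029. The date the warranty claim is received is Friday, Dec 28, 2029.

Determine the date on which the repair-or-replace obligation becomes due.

Apr 12, 2030

The last day of the inspection period: Dec 28, 2029 + 15 days = Jan 12, 2030.
The date on which the repair-or-replace obligation becomes due: Jan 12, 2030 + 90 days = Apr 12, 2030. Apr 12, 2030 is a Friday, so no roll-forward applies.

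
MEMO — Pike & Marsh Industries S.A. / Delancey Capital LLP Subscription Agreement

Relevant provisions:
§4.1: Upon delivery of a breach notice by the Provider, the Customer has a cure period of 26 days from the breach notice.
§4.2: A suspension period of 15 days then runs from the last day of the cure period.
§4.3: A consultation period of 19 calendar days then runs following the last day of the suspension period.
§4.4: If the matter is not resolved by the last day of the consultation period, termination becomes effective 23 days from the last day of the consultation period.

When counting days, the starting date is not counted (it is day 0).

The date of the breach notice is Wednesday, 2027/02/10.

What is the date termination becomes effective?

Adding 26 calendar days to 2027/02/10 gives 2027/03/08, which is the last day of the cure period.
The last day of the suspension period: 15 calendar days after 2027/03/08 is 2027/03/23.
Adding 19 calendar days to 2027/03/23 gives 2027/04/11, which is the last day of the consultation period.
The date termination becomes effective: 23 calendar days after 2027/04/11 is 2027/05/04.

2027/05/04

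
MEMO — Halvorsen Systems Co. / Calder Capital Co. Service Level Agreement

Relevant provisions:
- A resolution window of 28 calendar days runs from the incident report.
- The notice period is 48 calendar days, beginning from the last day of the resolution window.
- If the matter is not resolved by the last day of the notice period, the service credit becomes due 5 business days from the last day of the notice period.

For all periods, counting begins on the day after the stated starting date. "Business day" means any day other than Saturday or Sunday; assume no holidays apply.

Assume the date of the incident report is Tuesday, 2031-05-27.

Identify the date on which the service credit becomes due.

2031-08-18

Adding 28 calendar days to 2031-05-27 gives 2031-06-24, which is the last day of the resolution window.
Adding 48 calendar days to 2031-06-24 gives 2031-08-11, which is the last day of the notice period.
From Monday, 2031-08-11, 5 business days (Aug 12, Aug 13, Aug 14, Aug 15, Aug 18, skipping weekends) brings us to Monday, 2031-08-18, which is the date on which the service credit becomes due.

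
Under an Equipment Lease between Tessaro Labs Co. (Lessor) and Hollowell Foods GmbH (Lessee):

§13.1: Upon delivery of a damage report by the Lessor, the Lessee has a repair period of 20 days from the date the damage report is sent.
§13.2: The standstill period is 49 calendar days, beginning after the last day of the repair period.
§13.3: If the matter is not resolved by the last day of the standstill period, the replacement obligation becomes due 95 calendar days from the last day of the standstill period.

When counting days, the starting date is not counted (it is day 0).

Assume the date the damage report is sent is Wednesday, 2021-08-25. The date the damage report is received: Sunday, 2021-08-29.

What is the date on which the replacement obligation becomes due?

Adding 20 calendar days to 2021-08-25 gives 2021-09-14, which is the last day of the repair period.
The last day of the standstill period: 2021-09-14 + 49 days = 2021-11-02.
Adding 95 calendar days to 2021-11-02 gives 2022-02-05, which is the date on which the replacement obligation becomes due.

2022-02-05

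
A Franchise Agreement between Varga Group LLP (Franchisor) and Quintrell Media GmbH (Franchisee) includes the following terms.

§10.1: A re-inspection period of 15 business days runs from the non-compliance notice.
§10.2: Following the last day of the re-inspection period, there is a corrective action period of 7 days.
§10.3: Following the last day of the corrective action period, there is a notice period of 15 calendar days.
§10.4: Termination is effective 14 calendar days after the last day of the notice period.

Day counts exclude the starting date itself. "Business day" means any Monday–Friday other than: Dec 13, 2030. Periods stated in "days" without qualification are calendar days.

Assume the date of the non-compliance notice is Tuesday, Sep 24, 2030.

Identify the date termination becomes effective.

Nov 20, 2030

From Tuesday, Sep 24, 2030, 15 business days (Sep 25, Sep 26, Sep 27, Sep 30, …, Oct 11, Oct 14, Oct 15, skipping weekends) brings us to Tuesday, Oct 15, 2030, which is the last day of the re-inspection period.
Adding 7 calendar days to Oct 15, 2030 gives Oct 22, 2030, which is the last day of the corrective action period.
The last day of the notice period: 15 calendar days after Oct 22, 2030 is Nov 6, 2030.
Adding 14 calendar days to Nov 6, 2030 gives Nov 20, 2030, which is the date termination becomes effective.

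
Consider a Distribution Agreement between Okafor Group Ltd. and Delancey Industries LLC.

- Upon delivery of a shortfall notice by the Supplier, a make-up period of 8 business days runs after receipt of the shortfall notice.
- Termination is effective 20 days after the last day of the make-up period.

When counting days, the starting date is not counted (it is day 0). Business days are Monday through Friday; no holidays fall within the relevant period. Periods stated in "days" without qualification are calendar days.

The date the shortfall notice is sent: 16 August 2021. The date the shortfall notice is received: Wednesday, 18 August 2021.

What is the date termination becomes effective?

The last day of the make-up period: counting 8 business days from Wednesday, 18 August 2021 (Aug 19, Aug 20, Aug 23, Aug 24, Aug 25, Aug 26, Aug 27, Aug 30, skipping weekends) reaches Monday, 30 August 2021.
The date termination becomes effective: 20 calendar days after 30 August 2021 is 19 September 2021.

19 September 2021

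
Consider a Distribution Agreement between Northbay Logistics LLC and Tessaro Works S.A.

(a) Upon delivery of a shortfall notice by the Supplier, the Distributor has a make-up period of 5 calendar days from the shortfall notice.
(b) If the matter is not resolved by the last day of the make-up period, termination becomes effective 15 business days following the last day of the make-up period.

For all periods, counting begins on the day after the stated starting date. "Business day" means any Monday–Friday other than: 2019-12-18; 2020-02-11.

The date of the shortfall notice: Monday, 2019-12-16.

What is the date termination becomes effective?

Adding 5 calendar days to 2019-12-16 gives 2019-12-21, which is the last day of the make-up period.
From Saturday, 2019-12-21, 15 business days (Dec 23, Dec 24, Dec 25, Dec 26, …, Jan 8, Jan 9, Jan 10, skipping weekends) brings us to Friday, 2020-01-10, which is the date termination becomes effective.

2020-01-10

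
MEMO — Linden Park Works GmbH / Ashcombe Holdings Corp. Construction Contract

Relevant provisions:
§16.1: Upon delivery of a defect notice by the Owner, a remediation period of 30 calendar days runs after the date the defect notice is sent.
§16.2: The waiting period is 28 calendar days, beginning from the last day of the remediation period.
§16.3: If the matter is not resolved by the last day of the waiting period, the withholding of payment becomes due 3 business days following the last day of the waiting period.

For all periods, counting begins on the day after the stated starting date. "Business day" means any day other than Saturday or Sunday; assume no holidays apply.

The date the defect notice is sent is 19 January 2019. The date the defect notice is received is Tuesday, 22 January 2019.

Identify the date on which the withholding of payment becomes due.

Adding 30 calendar days to 19 January 2019 gives 18 February 2019, which is the last day of the remediation period.
The last day of the waiting period: 28 calendar days after 18 February 2019 is 18 March 2019.
From Monday, 18 March 2019, 3 business days (Mar 19, Mar 20, Mar 21, skipping weekends) brings us to Thursday, 21 March 2019, which is the date on which the withholding of payment becomes due.

21 March 2019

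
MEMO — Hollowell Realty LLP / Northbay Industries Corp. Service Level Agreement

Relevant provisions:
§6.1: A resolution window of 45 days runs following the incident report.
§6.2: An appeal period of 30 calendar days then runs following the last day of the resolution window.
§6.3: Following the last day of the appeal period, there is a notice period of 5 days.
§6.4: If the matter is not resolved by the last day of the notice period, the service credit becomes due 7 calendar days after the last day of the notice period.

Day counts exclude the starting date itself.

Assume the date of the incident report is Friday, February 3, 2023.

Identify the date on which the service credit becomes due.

The last day of the resolution window: 45 calendar days after February 3, 2023 is March 20, 2023.
The last day of the appeal period: 30 calendar days after March 20, 2023 is April 19, 2023.
The last day of the notice period: April 19, 2023 + 5 days = April 24, 2023.
Adding 7 calendar days to April 24, 2023 gives May 1, 2023, which is the date on which the service credit becomes due.

May 1, 2023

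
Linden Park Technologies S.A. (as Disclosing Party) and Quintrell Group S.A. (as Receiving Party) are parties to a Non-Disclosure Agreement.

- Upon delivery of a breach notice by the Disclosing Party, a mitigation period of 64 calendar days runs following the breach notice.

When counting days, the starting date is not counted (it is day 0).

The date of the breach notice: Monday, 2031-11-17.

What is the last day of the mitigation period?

2032-01-20

The last day of the mitigation period: 2031-11-17 + 64 days = 2032-01-20.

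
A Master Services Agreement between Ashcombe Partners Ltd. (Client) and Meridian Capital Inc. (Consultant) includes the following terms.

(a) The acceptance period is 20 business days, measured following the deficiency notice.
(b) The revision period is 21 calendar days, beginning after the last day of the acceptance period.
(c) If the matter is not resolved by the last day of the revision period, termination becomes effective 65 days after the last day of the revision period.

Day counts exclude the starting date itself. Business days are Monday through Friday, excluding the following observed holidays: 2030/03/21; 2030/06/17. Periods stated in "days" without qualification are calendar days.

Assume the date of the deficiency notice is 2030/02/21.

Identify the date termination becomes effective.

The last day of the acceptance period: counting 20 business days from Thursday, 2030/02/21 (Feb 22, Feb 25, Feb 26, Feb 27, …, Mar 19, Mar 20, Mar 22, skipping weekends and the listed holiday on Mar 21) reaches Friday, 2030/03/22.
Adding 21 calendar days to 2030/03/22 gives 2030/04/12, which is the last day of the revision period.
Adding 65 calendar days to 2030/04/12 gives 2030/06/16, which is the date termination becomes effective.

2030/06/16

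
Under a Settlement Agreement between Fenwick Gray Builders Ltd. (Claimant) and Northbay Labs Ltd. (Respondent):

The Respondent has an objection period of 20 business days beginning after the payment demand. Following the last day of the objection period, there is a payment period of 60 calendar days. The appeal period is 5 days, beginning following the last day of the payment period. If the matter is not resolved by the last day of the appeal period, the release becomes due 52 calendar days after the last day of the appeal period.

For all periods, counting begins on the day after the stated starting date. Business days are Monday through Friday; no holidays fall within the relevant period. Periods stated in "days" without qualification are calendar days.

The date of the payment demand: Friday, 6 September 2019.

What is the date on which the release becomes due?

The last day of the objection period: 20 business days after Friday, 6 September 2019, skipping weekends — Sep 9, Sep 10, Sep 11, Sep 12, …, Oct 2, Oct 3, Oct 4 — lands on Friday, 4 October 2019.
The last day of the payment period: 60 calendar days after 4 October 2019 is 3 December 2019.
The last day of the appeal period: 3 December 2019 + 5 days = 8 December 2019.
The date on which the release becomes due: 8 December 2019 + 52 days = 29 January 2020.

29 January 2020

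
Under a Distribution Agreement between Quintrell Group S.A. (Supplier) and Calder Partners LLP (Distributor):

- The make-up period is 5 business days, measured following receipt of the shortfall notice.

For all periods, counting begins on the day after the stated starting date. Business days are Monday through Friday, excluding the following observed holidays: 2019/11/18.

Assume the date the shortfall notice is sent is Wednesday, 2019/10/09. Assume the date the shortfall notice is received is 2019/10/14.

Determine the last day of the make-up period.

The last day of the make-up period: counting 5 business days from Monday, 2019/10/14 (Oct 15, Oct 16, Oct 17, Oct 18, Oct 21, skipping weekends) reaches Monday, 2019/10/21.

2019/10/21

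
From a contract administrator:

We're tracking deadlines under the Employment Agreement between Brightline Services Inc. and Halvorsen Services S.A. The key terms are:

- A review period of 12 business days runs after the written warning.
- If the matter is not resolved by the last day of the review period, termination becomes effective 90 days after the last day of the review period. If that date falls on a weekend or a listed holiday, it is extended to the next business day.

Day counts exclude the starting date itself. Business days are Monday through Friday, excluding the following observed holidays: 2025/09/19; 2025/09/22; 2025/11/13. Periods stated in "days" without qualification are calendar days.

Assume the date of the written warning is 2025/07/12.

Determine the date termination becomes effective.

From Saturday, 2025/07/12, 12 business days (Jul 14, Jul 15, Jul 16, Jul 17, …, Jul 25, Jul 28, Jul 29, skipping weekends) brings us to Tuesday, 2025/07/29, which is the last day of the review period.
The date termination becomes effective: 90 calendar days after 2025/07/29 is 2025/10/27. 2025/10/27 is a Monday and is not a listed holiday, so no roll-forward applies.

2025/10/27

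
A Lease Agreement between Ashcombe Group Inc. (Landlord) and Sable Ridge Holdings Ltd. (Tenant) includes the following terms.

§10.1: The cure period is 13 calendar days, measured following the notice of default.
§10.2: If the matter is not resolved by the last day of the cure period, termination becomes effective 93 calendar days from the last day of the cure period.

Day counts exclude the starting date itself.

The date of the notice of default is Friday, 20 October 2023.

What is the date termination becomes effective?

The last day of the cure period: 13 calendar days after 20 October 2023 is 2 November 2023.
The date termination becomes effective: 93 calendar days after 2 November 2023 is 3 February 2024.

3 February 2024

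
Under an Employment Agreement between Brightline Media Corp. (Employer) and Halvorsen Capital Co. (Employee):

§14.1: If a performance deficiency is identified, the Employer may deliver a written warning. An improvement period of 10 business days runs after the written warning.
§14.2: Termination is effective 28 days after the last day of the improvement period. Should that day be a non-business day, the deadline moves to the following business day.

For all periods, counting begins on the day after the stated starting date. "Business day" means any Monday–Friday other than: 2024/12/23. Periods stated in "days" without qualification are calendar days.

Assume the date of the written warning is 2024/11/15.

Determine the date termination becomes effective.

From Friday, 2024/11/15, 10 business days (Nov 18, Nov 19, Nov 20, Nov 21, Nov 22, Nov 25, Nov 26, Nov 27, Nov 28, Nov 29, skipping weekends) brings us to Friday, 2024/11/29, which is the last day of the improvement period.
The date termination becomes effective: 2024/11/29 + 28 days = 2024/12/27. 2024/12/27 is a Friday and is not a listed holiday, so no roll-forward applies.

2024/12/27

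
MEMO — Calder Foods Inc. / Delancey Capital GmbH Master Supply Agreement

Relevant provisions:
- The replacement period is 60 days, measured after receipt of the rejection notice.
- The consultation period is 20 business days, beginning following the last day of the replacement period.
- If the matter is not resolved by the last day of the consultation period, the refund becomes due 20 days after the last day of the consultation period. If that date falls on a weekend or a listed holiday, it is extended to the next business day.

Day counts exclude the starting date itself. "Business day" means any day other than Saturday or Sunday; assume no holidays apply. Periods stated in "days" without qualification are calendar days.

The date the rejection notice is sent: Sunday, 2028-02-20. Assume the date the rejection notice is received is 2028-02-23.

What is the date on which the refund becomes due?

2028-06-08

The last day of the replacement period: 2028-02-23 + 60 days = 2028-04-23.
From Sunday, 2028-04-23, 20 business days (Apr 24, Apr 25, Apr 26, Apr 27, …, May 17, May 18, May 19, skipping weekends) brings us to Friday, 2028-05-19, which is the last day of the consultation period.
Adding 20 calendar days to 2028-05-19 gives 2028-06-08, which is the date on which the refund becomes due. 2028-06-08 is a Thursday, so no roll-forward applies.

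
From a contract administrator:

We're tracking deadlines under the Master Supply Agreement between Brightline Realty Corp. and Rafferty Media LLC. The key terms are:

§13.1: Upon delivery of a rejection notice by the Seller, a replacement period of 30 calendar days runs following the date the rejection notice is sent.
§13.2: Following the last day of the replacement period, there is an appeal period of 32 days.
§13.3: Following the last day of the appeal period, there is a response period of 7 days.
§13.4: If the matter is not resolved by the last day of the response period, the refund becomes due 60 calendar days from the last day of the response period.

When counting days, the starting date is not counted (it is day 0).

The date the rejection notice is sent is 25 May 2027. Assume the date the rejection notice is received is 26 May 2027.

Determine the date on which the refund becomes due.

1 October 2027

Adding 30 calendar days to 25 May 2027 gives 24 June 2027, which is the last day of the replacement period.
The last day of the appeal period: 24 June 2027 + 32 days = 26 July 2027.
The last day of the response period: 26 July 2027 + 7 days = 2 August 2027.
The date on which the refund becomes due: 2 August 2027 + 60 days = 1 October 2027.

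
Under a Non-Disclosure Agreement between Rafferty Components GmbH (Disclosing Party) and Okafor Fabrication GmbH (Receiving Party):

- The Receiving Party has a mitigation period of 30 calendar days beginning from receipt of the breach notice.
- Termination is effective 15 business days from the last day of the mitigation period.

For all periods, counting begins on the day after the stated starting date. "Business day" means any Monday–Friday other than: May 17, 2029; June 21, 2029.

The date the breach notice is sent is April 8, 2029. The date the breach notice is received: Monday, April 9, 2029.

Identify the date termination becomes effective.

The last day of the mitigation period: 30 calendar days after April 9, 2029 is May 9, 2029.
The date termination becomes effective: counting 15 business days from Wednesday, May 9, 2029 (May 10, May 11, May 14, May 15, …, May 29, May 30, May 31, skipping weekends and the listed holiday on May 17) reaches Thursday, May 31, 2029.

May 31, 2029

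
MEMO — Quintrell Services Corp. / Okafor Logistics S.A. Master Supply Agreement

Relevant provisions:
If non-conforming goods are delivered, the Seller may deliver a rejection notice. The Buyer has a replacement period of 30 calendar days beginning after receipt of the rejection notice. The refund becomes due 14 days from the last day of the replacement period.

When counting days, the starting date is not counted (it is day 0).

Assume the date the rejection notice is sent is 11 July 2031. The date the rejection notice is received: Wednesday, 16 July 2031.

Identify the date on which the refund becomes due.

29 August 2031

The last day of the replacement period: 30 calendar days after 16 July 2031 is 15 August 2031.
The date on which the refund becomes due: 15 August 2031 + 14 days = 29 August 2031.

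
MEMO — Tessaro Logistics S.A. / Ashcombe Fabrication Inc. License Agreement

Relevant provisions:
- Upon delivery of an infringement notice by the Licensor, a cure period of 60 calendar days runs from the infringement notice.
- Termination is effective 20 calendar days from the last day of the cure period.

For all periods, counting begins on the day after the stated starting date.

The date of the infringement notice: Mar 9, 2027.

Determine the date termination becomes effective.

Adding 60 calendar days to Mar 9, 2027 gives May 8, 2027, which is the last day of the cure period.
The date termination becomes effective: 20 calendar days after May 8, 2027 is May 28, 2027.

May 28, 2027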